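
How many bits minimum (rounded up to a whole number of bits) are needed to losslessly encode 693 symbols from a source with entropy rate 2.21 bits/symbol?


Minimum bits >= n * H = 693 * 2.21 = 1531.53, rounded up to a whole number of bits = 1532

1532 bits


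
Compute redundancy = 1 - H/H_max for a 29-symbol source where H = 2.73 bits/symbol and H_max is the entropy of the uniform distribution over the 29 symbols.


H_max = log2(K) = log2(29) = 4.858 bits/symbol. Redundancy = 1 - H/H_max = 1 - 2.73/4.858 = 1 - 0.562 = 0.438

0.438


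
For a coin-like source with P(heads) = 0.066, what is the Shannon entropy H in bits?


H = -p*log2(p) - (1-p)*log2(1-p). -0.066*log2(0.066) = 0.258812; -0.934*log2(0.934) = 0.092004. H = 0.258812 + 0.092004 = 0.3508

0.3508 bits


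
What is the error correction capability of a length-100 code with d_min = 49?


Correction capability = floor((d-1)/2) = floor((49-1)/2) = 24

24 errors


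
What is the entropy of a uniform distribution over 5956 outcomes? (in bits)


H = log2(n) = log2(5956) = 12.5401

12.5401 bits


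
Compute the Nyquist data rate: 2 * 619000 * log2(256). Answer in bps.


Rate = 2 * B * log2(M) = 2 * 619000 * 8.0 = 9904000.0

9904000.0 bps


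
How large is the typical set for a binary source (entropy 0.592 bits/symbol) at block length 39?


log2|A_typical| = nH = 39 * 0.592 = 23.088, so |A_typical| ~ 2^23.088 = 8.916e+06

8.916e+06


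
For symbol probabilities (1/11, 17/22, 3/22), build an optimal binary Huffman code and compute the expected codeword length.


Huffman construction (repeatedly merge the two least-probable nodes; each merge adds 1 bit to every symbol beneath it): 1/11 + 3/22 = 5/22; 5/22 + 17/22 = 1. Resulting codeword lengths (in the order the probabilities were given): (2, 1, 2). L_avg = sum(p_i * l_i) = 1/11*2 + 17/22*1 + 3/22*2 = 27/22 = 1.2273

1.2273 bits


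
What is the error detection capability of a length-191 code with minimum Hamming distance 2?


Detection capability = d_min - 1 = 2 - 1 = 1

1 errors


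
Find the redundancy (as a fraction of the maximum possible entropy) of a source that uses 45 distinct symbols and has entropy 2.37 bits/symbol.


H_max = log2(K) = log2(45) = 5.4919 bits/symbol. Redundancy = 1 - H/H_max = 1 - 2.37/5.4919 = 1 - 0.4315 = 0.5685

0.5685


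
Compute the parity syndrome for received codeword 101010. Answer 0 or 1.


Syndrome = XOR of all bits = 1 XOR 0 XOR 1 XOR 0 XOR 1 XOR 0 = 1

1


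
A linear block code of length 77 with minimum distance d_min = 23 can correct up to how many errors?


Correction capability = floor((d-1)/2) = floor((23-1)/2) = 11

11 errors


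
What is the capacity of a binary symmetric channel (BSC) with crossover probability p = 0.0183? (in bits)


H(p) = -p*log2(p) - (1-p)*log2(1-p) = -0.0183*log2(0.0183) - 0.9817*log2(0.9817) = 0.105628 + 0.026158 = 0.1318. C = 1 - H(p) = 1 - 0.1318 = 0.8682

0.8682 bits


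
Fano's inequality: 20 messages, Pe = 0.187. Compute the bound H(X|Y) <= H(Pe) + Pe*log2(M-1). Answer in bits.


H(Pe) = -Pe*log2(Pe) - (1-Pe)*log2(1-Pe) = -0.187*log2(0.187) - 0.813*log2(0.813) = 0.452332 + 0.242821 = 0.6952. Pe*log2(M-1) = 0.187*log2(19) = 0.794362. Bound = H(Pe) + Pe*log2(M-1) = 0.452332 + 0.242821 + 0.794362 = 1.4895

1.4895 bits


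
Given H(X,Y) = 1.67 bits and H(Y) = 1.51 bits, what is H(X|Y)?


H(X|Y) = H(X,Y) - H(Y) = 1.67 - 1.51 = 0.16

0.16 bits


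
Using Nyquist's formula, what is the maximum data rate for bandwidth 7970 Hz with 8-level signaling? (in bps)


Rate = 2 * B * log2(M) = 2 * 7970 * 3.0 = 47820.0

47820.0 bps


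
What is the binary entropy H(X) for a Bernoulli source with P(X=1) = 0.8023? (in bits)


H = -p*log2(p) - (1-p)*log2(1-p). -0.8023*log2(0.8023) = 0.254960; -0.1977*log2(0.1977) = 0.462344. H = 0.254960 + 0.462344 = 0.7173

0.7173 bits


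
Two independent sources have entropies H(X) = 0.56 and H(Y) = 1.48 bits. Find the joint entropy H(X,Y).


For independent variables, H(X,Y) = H(X) + H(Y) = 0.56 + 1.48 = 2.04

2.04 bits


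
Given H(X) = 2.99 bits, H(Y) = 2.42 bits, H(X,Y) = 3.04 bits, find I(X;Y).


I(X;Y) = H(X) + H(Y) - H(X,Y) = 2.99 + 2.42 - 3.04 = 2.37

2.37 bits


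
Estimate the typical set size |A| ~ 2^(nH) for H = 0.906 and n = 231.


log2|A_typical| = nH = 231 * 0.906 = 209.286, so |A_typical| ~ 2^209.286 = 1.003e+63

1.003e+63


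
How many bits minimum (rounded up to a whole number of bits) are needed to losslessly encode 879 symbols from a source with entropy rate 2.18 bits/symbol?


Minimum bits >= n * H = 879 * 2.18 = 1916.22, rounded up to a whole number of bits = 1917

1917 bits


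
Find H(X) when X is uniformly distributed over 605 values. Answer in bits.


H = log2(n) = log2(605) = 9.2408

9.2408 bits


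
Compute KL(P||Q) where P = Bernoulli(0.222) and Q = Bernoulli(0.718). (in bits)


KL = p*log2(p/q) + (1-p)*log2((1-p)/(1-q)) = 0.222*log2(0.222/0.718) + 0.778*log2(0.778/0.282) = 0.7631

0.7631 bits


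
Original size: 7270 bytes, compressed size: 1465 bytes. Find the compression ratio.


Ratio = original / compressed = 7270 / 1465 = 4.9625

4.9625


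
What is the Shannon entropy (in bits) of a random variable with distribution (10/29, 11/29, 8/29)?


H = -sum(p_i * log2(p_i)). Terms: -(10/29)*log2(10/29) = 0.529673; -(11/29)*log2(11/29) = 0.530484; -(8/29)*log2(8/29) = 0.512546. H = 0.529673 + 0.530484 + 0.512546 = 1.5727

1.5727 bits


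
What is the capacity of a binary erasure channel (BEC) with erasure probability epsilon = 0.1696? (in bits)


C = 1 - epsilon = 1 - 0.1696 = 0.8304

0.8304 bits


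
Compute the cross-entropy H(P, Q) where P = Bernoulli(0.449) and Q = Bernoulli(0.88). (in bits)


H(P,Q) = -p*log2(q) - (1-p)*log2(1-q). -0.449*log2(0.88) = 0.082807; -0.551*log2(0.12) = 1.685450. H(P,Q) = 0.082807 + 1.685450 = 1.7683

1.7683 bits


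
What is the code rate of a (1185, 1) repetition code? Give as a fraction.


Rate = k/n = 1/1185

1/1185


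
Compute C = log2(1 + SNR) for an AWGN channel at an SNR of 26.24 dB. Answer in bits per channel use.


SNR_linear = 10^(26.24/10) = 420.7266; C = log2(1 + SNR_linear) = log2(1 + 420.7266) = 8.7202

8.7202 bits/channel use


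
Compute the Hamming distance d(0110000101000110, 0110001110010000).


Count differing positions: . . . . . . ^ . ^ ^ . ^ . ^ ^ . = 6 differences

6


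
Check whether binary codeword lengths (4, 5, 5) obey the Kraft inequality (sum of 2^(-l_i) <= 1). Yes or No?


Kraft sum = sum(2^(-l_i)) = 0.125, need <= 1. Result: satisfied (a binary prefix-free code with these lengths exists)

Yes


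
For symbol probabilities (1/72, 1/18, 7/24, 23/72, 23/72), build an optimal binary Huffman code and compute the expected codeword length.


Huffman construction (repeatedly merge the two least-probable nodes; each merge adds 1 bit to every symbol beneath it): 1/72 + 1/18 = 5/72; 5/72 + 7/24 = 13/36; 23/72 + 23/72 = 23/36; 13/36 + 23/36 = 1. Resulting codeword lengths (in the order the probabilities were given): (3, 3, 2, 2, 2). L_avg = sum(p_i * l_i) = 1/72*3 + 1/18*3 + 7/24*2 + 23/72*2 + 23/72*2 = 149/72 = 2.0694

2.0694 bits


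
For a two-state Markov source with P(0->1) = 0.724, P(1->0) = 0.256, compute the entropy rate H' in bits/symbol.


Stationary distribution: pi_0 = p10/(p01+p10) = 0.2612, pi_1 = 0.7388. Entropy rate H' = pi_0*H(p01) + pi_1*H(p10) = 0.2612*0.8499 + 0.7388*0.8207 = 0.8283

0.8283 bits/symbol


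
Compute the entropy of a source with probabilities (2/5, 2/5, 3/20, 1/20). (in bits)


H = -sum(p_i * log2(p_i)). Terms: -(2/5)*log2(2/5) = 0.528771; -(2/5)*log2(2/5) = 0.528771; -(3/20)*log2(3/20) = 0.410545; -(1/20)*log2(1/20) = 0.216096. H = 0.528771 + 0.528771 + 0.410545 + 0.216096 = 1.6842

1.6842 bits


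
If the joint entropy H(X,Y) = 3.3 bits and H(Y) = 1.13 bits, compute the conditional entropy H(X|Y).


H(X|Y) = H(X,Y) - H(Y) = 3.3 - 1.13 = 2.17

2.17 bits


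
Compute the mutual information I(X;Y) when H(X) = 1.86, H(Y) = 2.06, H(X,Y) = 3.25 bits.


I(X;Y) = H(X) + H(Y) - H(X,Y) = 1.86 + 2.06 - 3.25 = 0.67

0.67 bits


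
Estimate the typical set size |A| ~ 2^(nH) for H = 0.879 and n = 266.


log2|A_typical| = nH = 266 * 0.879 = 233.814, so |A_typical| ~ 2^233.814 = 2.427e+70

2.427e+70


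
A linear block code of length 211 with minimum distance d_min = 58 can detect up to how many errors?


Detection capability = d_min - 1 = 58 - 1 = 57

57 errors


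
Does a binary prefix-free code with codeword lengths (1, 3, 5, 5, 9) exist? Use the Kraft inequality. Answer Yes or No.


Kraft sum = sum(2^(-l_i)) = 0.6895, need <= 1. Result: satisfied (a binary prefix-free code with these lengths exists)

Yes


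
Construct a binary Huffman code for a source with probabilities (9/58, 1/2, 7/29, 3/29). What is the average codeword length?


Huffman construction (repeatedly merge the two least-probable nodes; each merge adds 1 bit to every symbol beneath it): 3/29 + 9/58 = 15/58; 7/29 + 15/58 = 1/2; 1/2 + 1/2 = 1. Resulting codeword lengths (in the order the probabilities were given): (3, 1, 2, 3). L_avg = sum(p_i * l_i) = 9/58*3 + 1/2*1 + 7/29*2 + 3/29*3 = 51/29 = 1.7586

1.7586 bits


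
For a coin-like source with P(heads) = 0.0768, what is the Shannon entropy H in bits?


H = -p*log2(p) - (1-p)*log2(1-p). -0.0768*log2(0.0768) = 0.284371; -0.9232*log2(0.9232) = 0.106431. H = 0.284371 + 0.106431 = 0.3908

0.3908 bits


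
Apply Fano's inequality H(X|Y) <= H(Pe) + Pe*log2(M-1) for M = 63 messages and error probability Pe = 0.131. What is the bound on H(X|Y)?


H(Pe) = -Pe*log2(Pe) - (1-Pe)*log2(1-Pe) = -0.131*log2(0.131) - 0.869*log2(0.869) = 0.384139 + 0.176035 = 0.5602. Pe*log2(M-1) = 0.131*log2(62) = 0.780000. Bound = H(Pe) + Pe*log2(M-1) = 0.384139 + 0.176035 + 0.780000 = 1.3402

1.3402 bits


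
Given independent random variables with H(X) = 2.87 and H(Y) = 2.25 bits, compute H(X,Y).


For independent variables, H(X,Y) = H(X) + H(Y) = 2.87 + 2.25 = 5.12

5.12 bits


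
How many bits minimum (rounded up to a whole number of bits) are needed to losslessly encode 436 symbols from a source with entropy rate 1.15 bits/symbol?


Minimum bits >= n * H = 436 * 1.15 = 501.4, rounded up to a whole number of bits = 502

502 bits


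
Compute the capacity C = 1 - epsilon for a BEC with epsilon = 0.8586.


C = 1 - epsilon = 1 - 0.8586 = 0.1414

0.1414 bits


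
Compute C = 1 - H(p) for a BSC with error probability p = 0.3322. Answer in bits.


H(p) = -p*log2(p) - (1-p)*log2(1-p) = -0.3322*log2(0.3322) - 0.6678*log2(0.6678) = 0.528157 + 0.389002 = 0.9172. C = 1 - H(p) = 1 - 0.9172 = 0.0828

0.0828 bits


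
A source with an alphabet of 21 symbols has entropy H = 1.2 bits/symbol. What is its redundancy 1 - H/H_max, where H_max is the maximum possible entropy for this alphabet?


H_max = log2(K) = log2(21) = 4.3923 bits/symbol. Redundancy = 1 - H/H_max = 1 - 1.2/4.3923 = 1 - 0.2732 = 0.7268

0.7268


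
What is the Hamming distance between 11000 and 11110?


Count differing positions: . . ^ ^ . = 2 differences

2


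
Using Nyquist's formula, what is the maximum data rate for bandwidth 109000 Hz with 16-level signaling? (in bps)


Rate = 2 * B * log2(M) = 2 * 109000 * 4.0 = 872000.0

872000.0 bps


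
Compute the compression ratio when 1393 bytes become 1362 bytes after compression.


Ratio = original / compressed = 1393 / 1362 = 1.0228

1.0228


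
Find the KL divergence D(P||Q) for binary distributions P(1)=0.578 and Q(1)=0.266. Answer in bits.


KL = p*log2(p/q) + (1-p)*log2((1-p)/(1-q)) = 0.578*log2(0.578/0.266) + 0.422*log2(0.422/0.734) = 0.3102

0.3102 bits


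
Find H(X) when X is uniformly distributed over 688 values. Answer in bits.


H = log2(n) = log2(688) = 9.4263

9.4263 bits


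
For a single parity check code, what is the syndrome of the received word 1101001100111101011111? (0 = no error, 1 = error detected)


Syndrome = XOR of all bits = 1 XOR 1 XOR 0 XOR 1 XOR 0 XOR 0 XOR 1 XOR 1 XOR 0 XOR 0 XOR 1 XOR 1 XOR 1 XOR 1 XOR 0 XOR 1 XOR 0 XOR 1 XOR 1 XOR 1 XOR 1 XOR 1 = 1

1


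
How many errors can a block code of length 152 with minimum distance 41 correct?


Correction capability = floor((d-1)/2) = floor((41-1)/2) = 20

20 errors


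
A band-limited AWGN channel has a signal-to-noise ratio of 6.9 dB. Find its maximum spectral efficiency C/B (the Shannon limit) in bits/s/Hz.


SNR_linear = 10^(6.9/10) = 4.8978; C/B = log2(1 + SNR_linear) = log2(1 + 4.8978) = 2.5602

2.5602 bits/s/Hz


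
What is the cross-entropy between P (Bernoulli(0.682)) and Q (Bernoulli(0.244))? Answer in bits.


H(P,Q) = -p*log2(q) - (1-p)*log2(1-q). -0.682*log2(0.244) = 1.387902; -0.318*log2(0.756) = 0.128326. H(P,Q) = 1.387902 + 0.128326 = 1.5162

1.5162 bits


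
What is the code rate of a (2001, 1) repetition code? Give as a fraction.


Rate = k/n = 1/2001

1/2001


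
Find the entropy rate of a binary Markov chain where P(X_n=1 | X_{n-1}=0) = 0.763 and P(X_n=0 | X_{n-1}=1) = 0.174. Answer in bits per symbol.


Stationary distribution: pi_0 = p10/(p01+p10) = 0.1857, pi_1 = 0.8143. Entropy rate H' = pi_0*H(p01) + pi_1*H(p10) = 0.1857*0.79 + 0.8143*0.6668 = 0.6897

0.6897 bits/symbol


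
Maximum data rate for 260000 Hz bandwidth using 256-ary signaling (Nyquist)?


Rate = 2 * B * log2(M) = 2 * 260000 * 8.0 = 4160000.0

4160000.0 bps


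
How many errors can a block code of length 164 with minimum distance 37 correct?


Correction capability = floor((d-1)/2) = floor((37-1)/2) = 18

18 errors


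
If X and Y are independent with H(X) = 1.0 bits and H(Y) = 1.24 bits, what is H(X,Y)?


For independent variables, H(X,Y) = H(X) + H(Y) = 1.0 + 1.24 = 2.24

2.24 bits


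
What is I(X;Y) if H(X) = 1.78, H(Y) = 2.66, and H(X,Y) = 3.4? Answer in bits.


I(X;Y) = H(X) + H(Y) - H(X,Y) = 1.78 + 2.66 - 3.4 = 1.04

1.04 bits


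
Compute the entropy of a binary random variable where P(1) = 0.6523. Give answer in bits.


H = -p*log2(p) - (1-p)*log2(1-p). -0.6523*log2(0.6523) = 0.402073; -0.3477*log2(0.3477) = 0.529924. H = 0.402073 + 0.529924 = 0.932

0.932 bits


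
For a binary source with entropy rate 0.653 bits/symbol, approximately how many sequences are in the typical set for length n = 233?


log2|A_typical| = nH = 233 * 0.653 = 152.149, so |A_typical| ~ 2^152.149 = 6.330e+45

6.330e+45


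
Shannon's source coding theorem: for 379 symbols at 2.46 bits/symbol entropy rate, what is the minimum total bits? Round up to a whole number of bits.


Minimum bits >= n * H = 379 * 2.46 = 932.34, rounded up to a whole number of bits = 933

933 bits


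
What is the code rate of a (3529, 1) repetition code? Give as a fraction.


Rate = k/n = 1/3529

1/3529


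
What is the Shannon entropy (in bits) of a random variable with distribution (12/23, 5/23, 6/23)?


H = -sum(p_i * log2(p_i)). Terms: -(12/23)*log2(12/23) = 0.489704; -(5/23)*log2(5/23) = 0.478616; -(6/23)*log2(6/23) = 0.505722. H = 0.489704 + 0.478616 + 0.505722 = 1.474

1.474 bits


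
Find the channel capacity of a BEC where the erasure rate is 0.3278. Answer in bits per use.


C = 1 - epsilon = 1 - 0.3278 = 0.6722

0.6722 bits


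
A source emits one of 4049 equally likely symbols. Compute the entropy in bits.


H = log2(n) = log2(4049) = 11.9833

11.9833 bits


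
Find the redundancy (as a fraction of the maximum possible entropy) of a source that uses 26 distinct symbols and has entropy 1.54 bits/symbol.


H_max = log2(K) = log2(26) = 4.7004 bits/symbol. Redundancy = 1 - H/H_max = 1 - 1.54/4.7004 = 1 - 0.3276 = 0.6724

0.6724


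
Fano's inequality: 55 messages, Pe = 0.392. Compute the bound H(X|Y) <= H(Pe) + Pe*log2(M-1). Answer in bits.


H(Pe) = -Pe*log2(Pe) - (1-Pe)*log2(1-Pe) = -0.392*log2(0.392) - 0.608*log2(0.608) = 0.529621 + 0.436457 = 0.9661. Pe*log2(M-1) = 0.392*log2(54) = 2.255916. Bound = H(Pe) + Pe*log2(M-1) = 0.529621 + 0.436457 + 2.255916 = 3.222

3.222 bits


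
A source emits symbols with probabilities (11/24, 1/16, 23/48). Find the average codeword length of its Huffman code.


Huffman construction (repeatedly merge the two least-probable nodes; each merge adds 1 bit to every symbol beneath it): 1/16 + 11/24 = 25/48; 23/48 + 25/48 = 1. Resulting codeword lengths (in the order the probabilities were given): (2, 2, 1). L_avg = sum(p_i * l_i) = 11/24*2 + 1/16*2 + 23/48*1 = 73/48 = 1.5208

1.5208 bits


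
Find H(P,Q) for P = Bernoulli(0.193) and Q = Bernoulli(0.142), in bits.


H(P,Q) = -p*log2(q) - (1-p)*log2(1-q). -0.193*log2(0.142) = 0.543495; -0.807*log2(0.858) = 0.178307. H(P,Q) = 0.543495 + 0.178307 = 0.7218

0.7218 bits


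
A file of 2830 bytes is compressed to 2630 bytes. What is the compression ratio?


Ratio = original / compressed = 2830 / 2630 = 1.076

1.076


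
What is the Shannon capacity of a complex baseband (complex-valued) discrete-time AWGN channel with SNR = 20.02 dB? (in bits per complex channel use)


SNR_linear = 10^(20.02/10) = 100.4616; C = log2(1 + SNR_linear) = log2(1 + 100.4616) = 6.6648

6.6648 bits/channel use


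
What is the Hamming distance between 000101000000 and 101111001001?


Count differing positions: ^ . ^ . ^ . . . ^ . . ^ = 5 differences

5


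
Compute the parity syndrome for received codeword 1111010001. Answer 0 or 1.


Syndrome = XOR of all bits = 1 XOR 1 XOR 1 XOR 1 XOR 0 XOR 1 XOR 0 XOR 0 XOR 0 XOR 1 = 0

0


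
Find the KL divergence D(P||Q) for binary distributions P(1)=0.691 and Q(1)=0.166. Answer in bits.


KL = p*log2(p/q) + (1-p)*log2((1-p)/(1-q)) = 0.691*log2(0.691/0.166) + 0.309*log2(0.309/0.834) = 0.9791

0.9791 bits


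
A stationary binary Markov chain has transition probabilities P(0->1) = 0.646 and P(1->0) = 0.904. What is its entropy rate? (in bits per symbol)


Stationary distribution: pi_0 = p10/(p01+p10) = 0.5832, pi_1 = 0.4168. Entropy rate H' = pi_0*H(p01) + pi_1*H(p10) = 0.5832*0.9376 + 0.4168*0.4562 = 0.737

0.737 bits/symbol


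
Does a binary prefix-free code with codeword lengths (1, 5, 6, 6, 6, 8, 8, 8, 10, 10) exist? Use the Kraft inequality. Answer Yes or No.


Kraft sum = sum(2^(-l_i)) = 0.5918, need <= 1. Result: satisfied (a binary prefix-free code with these lengths exists)

Yes


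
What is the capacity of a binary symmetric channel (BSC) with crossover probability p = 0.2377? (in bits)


H(p) = -p*log2(p) - (1-p)*log2(1-p) = -0.2377*log2(0.2377) - 0.7623*log2(0.7623) = 0.492701 + 0.298493 = 0.7912. C = 1 - H(p) = 1 - 0.7912 = 0.2088

0.2088 bits


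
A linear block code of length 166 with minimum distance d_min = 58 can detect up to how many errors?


Detection capability = d_min - 1 = 58 - 1 = 57

57 errors


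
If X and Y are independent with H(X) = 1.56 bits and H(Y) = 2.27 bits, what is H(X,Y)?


For independent variables, H(X,Y) = H(X) + H(Y) = 1.56 + 2.27 = 3.83

3.83 bits


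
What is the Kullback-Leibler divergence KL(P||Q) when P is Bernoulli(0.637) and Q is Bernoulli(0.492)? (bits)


KL = p*log2(p/q) + (1-p)*log2((1-p)/(1-q)) = 0.637*log2(0.637/0.492) + 0.363*log2(0.363/0.508) = 0.0614

0.0614 bits


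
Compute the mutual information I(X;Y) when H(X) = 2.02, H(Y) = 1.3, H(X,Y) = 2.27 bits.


I(X;Y) = H(X) + H(Y) - H(X,Y) = 2.02 + 1.3 - 2.27 = 1.05

1.05 bits


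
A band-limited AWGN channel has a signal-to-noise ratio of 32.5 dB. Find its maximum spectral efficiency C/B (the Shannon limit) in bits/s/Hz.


SNR_linear = 10^(32.5/10) = 1778.2794; C/B = log2(1 + SNR_linear) = log2(1 + 1778.2794) = 10.7971

10.7971 bits/s/Hz


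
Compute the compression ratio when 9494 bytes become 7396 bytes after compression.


Ratio = original / compressed = 9494 / 7396 = 1.2837

1.2837


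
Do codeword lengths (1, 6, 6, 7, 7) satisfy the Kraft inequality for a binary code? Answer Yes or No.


Kraft sum = sum(2^(-l_i)) = 0.5469, need <= 1. Result: satisfied (a binary prefix-free code with these lengths exists)

Yes


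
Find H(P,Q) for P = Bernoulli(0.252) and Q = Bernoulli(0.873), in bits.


H(P,Q) = -p*log2(q) - (1-p)*log2(1-q). -0.252*log2(0.873) = 0.049379; -0.748*log2(0.127) = 2.226870. H(P,Q) = 0.049379 + 2.226870 = 2.2762

2.2762 bits


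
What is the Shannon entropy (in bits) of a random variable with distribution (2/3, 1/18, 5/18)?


H = -sum(p_i * log2(p_i)). Terms: -(2/3)*log2(2/3) = 0.389975; -(1/18)*log2(1/18) = 0.231663; -(5/18)*log2(5/18) = 0.513332. H = 0.389975 + 0.231663 + 0.513332 = 1.135

1.135 bits


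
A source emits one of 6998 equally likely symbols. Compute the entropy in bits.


H = log2(n) = log2(6998) = 12.7727

12.7727 bits


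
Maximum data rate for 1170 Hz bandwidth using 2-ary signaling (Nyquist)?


Rate = 2 * B * log2(M) = 2 * 1170 * 1.0 = 2340.0

2340.0 bps


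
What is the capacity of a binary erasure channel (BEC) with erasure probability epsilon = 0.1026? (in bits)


C = 1 - epsilon = 1 - 0.1026 = 0.8974

0.8974 bits


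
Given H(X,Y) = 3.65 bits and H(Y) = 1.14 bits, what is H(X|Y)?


H(X|Y) = H(X,Y) - H(Y) = 3.65 - 1.14 = 2.51

2.51 bits


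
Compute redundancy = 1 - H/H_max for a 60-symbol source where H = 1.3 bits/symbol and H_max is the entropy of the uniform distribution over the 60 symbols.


H_max = log2(K) = log2(60) = 5.9069 bits/symbol. Redundancy = 1 - H/H_max = 1 - 1.3/5.9069 = 1 - 0.2201 = 0.7799

0.7799


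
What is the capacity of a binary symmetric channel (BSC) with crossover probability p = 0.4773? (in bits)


H(p) = -p*log2(p) - (1-p)*log2(1-p) = -0.4773*log2(0.4773) - 0.5227*log2(0.5227) = 0.509294 + 0.489218 = 0.9985. C = 1 - H(p) = 1 - 0.9985 = 0.0015

0.0015 bits


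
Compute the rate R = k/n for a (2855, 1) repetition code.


Rate = k/n = 1/2855

1/2855


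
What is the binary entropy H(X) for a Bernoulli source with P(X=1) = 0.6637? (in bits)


H = -p*log2(p) - (1-p)*log2(1-p). -0.6637*log2(0.6637) = 0.392510; -0.3363*log2(0.3363) = 0.528724. H = 0.392510 + 0.528724 = 0.9212

0.9212 bits


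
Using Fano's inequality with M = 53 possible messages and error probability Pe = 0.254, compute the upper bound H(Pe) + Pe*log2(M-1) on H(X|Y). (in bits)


H(Pe) = -Pe*log2(Pe) - (1-Pe)*log2(1-Pe) = -0.254*log2(0.254) - 0.746*log2(0.746) = 0.502183 + 0.315373 = 0.8176. Pe*log2(M-1) = 0.254*log2(52) = 1.447912. Bound = H(Pe) + Pe*log2(M-1) = 0.502183 + 0.315373 + 1.447912 = 2.2655

2.2655 bits


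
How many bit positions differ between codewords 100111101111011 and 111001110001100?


Count differing positions: . ^ ^ ^ ^ . . ^ ^ ^ ^ . ^ ^ ^ = 11 differences

11


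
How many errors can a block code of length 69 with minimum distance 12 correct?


Correction capability = floor((d-1)/2) = floor((12-1)/2) = 5

5 errors


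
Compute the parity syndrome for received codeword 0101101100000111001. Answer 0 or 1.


Syndrome = XOR of all bits = 0 XOR 1 XOR 0 XOR 1 XOR 1 XOR 0 XOR 1 XOR 1 XOR 0 XOR 0 XOR 0 XOR 0 XOR 0 XOR 1 XOR 1 XOR 1 XOR 0 XOR 0 XOR 1 = 1

1


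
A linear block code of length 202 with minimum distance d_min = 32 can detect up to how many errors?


Detection capability = d_min - 1 = 32 - 1 = 31

31 errors


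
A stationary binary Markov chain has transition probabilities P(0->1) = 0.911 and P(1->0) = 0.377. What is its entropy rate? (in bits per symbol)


Stationary distribution: pi_0 = p10/(p01+p10) = 0.2927, pi_1 = 0.7073. Entropy rate H' = pi_0*H(p01) + pi_1*H(p10) = 0.2927*0.4331 + 0.7073*0.9559 = 0.8029

0.8029 bits/symbol


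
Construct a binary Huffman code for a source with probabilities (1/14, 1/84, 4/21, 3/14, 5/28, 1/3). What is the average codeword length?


Huffman construction (repeatedly merge the two least-probable nodes; each merge adds 1 bit to every symbol beneath it): 1/84 + 1/14 = 1/12; 1/12 + 5/28 = 11/42; 4/21 + 3/14 = 17/42; 11/42 + 1/3 = 25/42; 17/42 + 25/42 = 1. Resulting codeword lengths (in the order the probabilities were given): (4, 4, 2, 2, 3, 2). L_avg = sum(p_i * l_i) = 1/14*4 + 1/84*4 + 4/21*2 + 3/14*2 + 5/28*3 + 1/3*2 = 197/84 = 2.3452

2.3452 bits


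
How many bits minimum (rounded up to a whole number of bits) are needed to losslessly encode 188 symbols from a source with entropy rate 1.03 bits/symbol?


Minimum bits >= n * H = 188 * 1.03 = 193.64, rounded up to a whole number of bits = 194

194 bits


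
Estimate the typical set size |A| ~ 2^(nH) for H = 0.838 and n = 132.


log2|A_typical| = nH = 132 * 0.838 = 110.616, so |A_typical| ~ 2^110.616 = 1.989e+33

1.989e+33


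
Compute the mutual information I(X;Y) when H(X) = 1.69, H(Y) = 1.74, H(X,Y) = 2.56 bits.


I(X;Y) = H(X) + H(Y) - H(X,Y) = 1.69 + 1.74 - 2.56 = 0.87

0.87 bits


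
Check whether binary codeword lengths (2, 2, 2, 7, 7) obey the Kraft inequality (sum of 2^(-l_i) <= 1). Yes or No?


Kraft sum = sum(2^(-l_i)) = 0.7656, need <= 1. Result: satisfied (a binary prefix-free code with these lengths exists)

Yes


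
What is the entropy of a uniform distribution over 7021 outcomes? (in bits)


H = log2(n) = log2(7021) = 12.7775

12.7775 bits


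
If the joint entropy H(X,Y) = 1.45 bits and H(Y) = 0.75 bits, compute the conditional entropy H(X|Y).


H(X|Y) = H(X,Y) - H(Y) = 1.45 - 0.75 = 0.7

0.7 bits


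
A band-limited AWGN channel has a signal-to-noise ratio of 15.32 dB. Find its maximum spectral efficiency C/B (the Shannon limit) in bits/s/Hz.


SNR_linear = 10^(15.32/10) = 34.0408; C/B = log2(1 + SNR_linear) = log2(1 + 34.0408) = 5.131

5.131 bits/s/Hz


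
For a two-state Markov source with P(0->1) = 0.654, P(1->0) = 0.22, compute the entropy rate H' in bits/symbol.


Stationary distribution: pi_0 = p10/(p01+p10) = 0.2517, pi_1 = 0.7483. Entropy rate H' = pi_0*H(p01) + pi_1*H(p10) = 0.2517*0.9304 + 0.7483*0.7602 = 0.803

0.803 bits/symbol


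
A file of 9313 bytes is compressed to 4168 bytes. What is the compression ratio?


Ratio = original / compressed = 9313 / 4168 = 2.2344

2.2344


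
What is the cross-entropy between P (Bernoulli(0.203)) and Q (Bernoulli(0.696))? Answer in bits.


H(P,Q) = -p*log2(q) - (1-p)*log2(1-q). -0.203*log2(0.696) = 0.106137; -0.797*log2(0.304) = 1.369132. H(P,Q) = 0.106137 + 1.369132 = 1.4753

1.4753 bits


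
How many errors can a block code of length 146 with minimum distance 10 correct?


Correction capability = floor((d-1)/2) = floor((10-1)/2) = 4

4 errors


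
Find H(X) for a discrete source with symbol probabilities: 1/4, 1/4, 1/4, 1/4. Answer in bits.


H = -sum(p_i * log2(p_i)). Terms: -(1/4)*log2(1/4) = 0.500000; -(1/4)*log2(1/4) = 0.500000; -(1/4)*log2(1/4) = 0.500000; -(1/4)*log2(1/4) = 0.500000. H = 0.500000 + 0.500000 + 0.500000 + 0.500000 = 2.0

2.0 bits


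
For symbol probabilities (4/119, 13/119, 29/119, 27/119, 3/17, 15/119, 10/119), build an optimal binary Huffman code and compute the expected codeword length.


Huffman construction (repeatedly merge the two least-probable nodes; each merge adds 1 bit to every symbol beneath it): 4/119 + 10/119 = 2/17; 13/119 + 2/17 = 27/119; 15/119 + 3/17 = 36/119; 27/119 + 27/119 = 54/119; 29/119 + 36/119 = 65/119; 54/119 + 65/119 = 1. Resulting codeword lengths (in the order the probabilities were given): (4, 3, 2, 2, 3, 3, 4). L_avg = sum(p_i * l_i) = 4/119*4 + 13/119*3 + 29/119*2 + 27/119*2 + 3/17*3 + 15/119*3 + 10/119*4 = 45/17 = 2.6471

2.6471 bits


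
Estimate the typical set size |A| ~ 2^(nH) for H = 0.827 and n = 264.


log2|A_typical| = nH = 264 * 0.827 = 218.328, so |A_typical| ~ 2^218.328 = 5.288e+65

5.288e+65


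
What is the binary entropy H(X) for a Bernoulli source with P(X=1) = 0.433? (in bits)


H = -p*log2(p) - (1-p)*log2(1-p). -0.433*log2(0.433) = 0.522874; -0.567*log2(0.567) = 0.464134. H = 0.522874 + 0.464134 = 0.987

0.987 bits


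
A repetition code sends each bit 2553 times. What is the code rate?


Rate = k/n = 1/2553

1/2553


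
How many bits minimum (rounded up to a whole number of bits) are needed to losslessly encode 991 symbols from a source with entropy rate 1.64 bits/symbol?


Minimum bits >= n * H = 991 * 1.64 = 1625.24, rounded up to a whole number of bits = 1626

1626 bits


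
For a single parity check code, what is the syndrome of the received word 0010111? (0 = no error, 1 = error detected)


Syndrome = XOR of all bits = 0 XOR 0 XOR 1 XOR 0 XOR 1 XOR 1 XOR 1 = 0

0


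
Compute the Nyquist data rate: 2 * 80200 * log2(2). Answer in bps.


Rate = 2 * B * log2(M) = 2 * 80200 * 1.0 = 160400.0

160400.0 bps


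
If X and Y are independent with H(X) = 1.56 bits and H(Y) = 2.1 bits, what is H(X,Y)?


For independent variables, H(X,Y) = H(X) + H(Y) = 1.56 + 2.1 = 3.66

3.66 bits


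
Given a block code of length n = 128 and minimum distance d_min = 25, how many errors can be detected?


Detection capability = d_min - 1 = 25 - 1 = 24

24 errors


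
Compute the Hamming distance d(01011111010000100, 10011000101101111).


Count differing positions: ^ ^ . . . ^ ^ ^ ^ ^ ^ ^ . ^ . ^ ^ = 12 differences

12


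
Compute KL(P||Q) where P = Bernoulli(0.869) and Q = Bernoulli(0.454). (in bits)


KL = p*log2(p/q) + (1-p)*log2((1-p)/(1-q)) = 0.869*log2(0.869/0.454) + 0.131*log2(0.131/0.546) = 0.5442

0.5442 bits


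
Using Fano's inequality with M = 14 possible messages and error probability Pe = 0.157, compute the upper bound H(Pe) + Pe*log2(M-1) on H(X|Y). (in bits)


H(Pe) = -Pe*log2(Pe) - (1-Pe)*log2(1-Pe) = -0.157*log2(0.157) - 0.843*log2(0.843) = 0.419373 + 0.207711 = 0.6271. Pe*log2(M-1) = 0.157*log2(13) = 0.580969. Bound = H(Pe) + Pe*log2(M-1) = 0.419373 + 0.207711 + 0.580969 = 1.2081

1.2081 bits


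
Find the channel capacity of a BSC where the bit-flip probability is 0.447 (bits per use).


H(p) = -p*log2(p) - (1-p)*log2(1-p) = -0.447*log2(0.447) - 0.553*log2(0.553) = 0.519259 + 0.472621 = 0.9919. C = 1 - H(p) = 1 - 0.9919 = 0.0081

0.0081 bits


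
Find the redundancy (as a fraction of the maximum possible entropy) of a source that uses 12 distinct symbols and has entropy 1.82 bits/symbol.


H_max = log2(K) = log2(12) = 3.585 bits/symbol. Redundancy = 1 - H/H_max = 1 - 1.82/3.585 = 1 - 0.5077 = 0.4923

0.4923


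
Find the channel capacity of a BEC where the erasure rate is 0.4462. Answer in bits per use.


C = 1 - epsilon = 1 - 0.4462 = 0.5538

0.5538 bits


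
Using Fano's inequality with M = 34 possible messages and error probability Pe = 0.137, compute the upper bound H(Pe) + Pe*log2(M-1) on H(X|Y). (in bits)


H(Pe) = -Pe*log2(Pe) - (1-Pe)*log2(1-Pe) = -0.137*log2(0.137) - 0.863*log2(0.863) = 0.392882 + 0.183446 = 0.5763. Pe*log2(M-1) = 0.137*log2(33) = 0.691082. Bound = H(Pe) + Pe*log2(M-1) = 0.392882 + 0.183446 + 0.691082 = 1.2674

1.2674 bits


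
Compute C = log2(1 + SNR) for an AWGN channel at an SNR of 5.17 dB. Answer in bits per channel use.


SNR_linear = 10^(5.17/10) = 3.2885; C = log2(1 + SNR_linear) = log2(1 + 3.2885) = 2.1005

2.1005 bits/channel use


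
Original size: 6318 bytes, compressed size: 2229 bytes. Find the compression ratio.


Ratio = original / compressed = 6318 / 2229 = 2.8345

2.8345


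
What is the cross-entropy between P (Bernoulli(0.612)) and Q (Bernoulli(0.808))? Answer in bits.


H(P,Q) = -p*log2(q) - (1-p)*log2(1-q). -0.612*log2(0.808) = 0.188235; -0.388*log2(0.192) = 0.923759. H(P,Q) = 0.188235 + 0.923759 = 1.112

1.112 bits


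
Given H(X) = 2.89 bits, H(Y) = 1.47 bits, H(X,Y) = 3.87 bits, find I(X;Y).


I(X;Y) = H(X) + H(Y) - H(X,Y) = 2.89 + 1.47 - 3.87 = 0.49

0.49 bits


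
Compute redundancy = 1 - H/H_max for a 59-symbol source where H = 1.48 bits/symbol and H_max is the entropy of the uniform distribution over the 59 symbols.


H_max = log2(K) = log2(59) = 5.8826 bits/symbol. Redundancy = 1 - H/H_max = 1 - 1.48/5.8826 = 1 - 0.2516 = 0.7484

0.7484


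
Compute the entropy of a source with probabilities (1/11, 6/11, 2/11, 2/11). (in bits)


H = -sum(p_i * log2(p_i)). Terms: -(1/11)*log2(1/11) = 0.314494; -(6/11)*log2(6/11) = 0.476983; -(2/11)*log2(2/11) = 0.447169; -(2/11)*log2(2/11) = 0.447169. H = 0.314494 + 0.476983 + 0.447169 + 0.447169 = 1.6858

1.6858 bits


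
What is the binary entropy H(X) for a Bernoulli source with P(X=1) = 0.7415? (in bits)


H = -p*log2(p) - (1-p)*log2(1-p). -0.7415*log2(0.7415) = 0.319943; -0.2585*log2(0.2585) = 0.504531. H = 0.319943 + 0.504531 = 0.8245

0.8245 bits


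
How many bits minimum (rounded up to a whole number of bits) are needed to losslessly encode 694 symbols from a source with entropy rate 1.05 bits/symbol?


Minimum bits >= n * H = 694 * 1.05 = 728.7, rounded up to a whole number of bits = 729

729 bits


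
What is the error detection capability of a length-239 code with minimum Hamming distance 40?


Detection capability = d_min - 1 = 40 - 1 = 39

39 errors


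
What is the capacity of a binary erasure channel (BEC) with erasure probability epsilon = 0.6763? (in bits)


C = 1 - epsilon = 1 - 0.6763 = 0.3237

0.3237 bits


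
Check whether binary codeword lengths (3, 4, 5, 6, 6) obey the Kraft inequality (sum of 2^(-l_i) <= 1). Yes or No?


Kraft sum = sum(2^(-l_i)) = 0.25, need <= 1. Result: satisfied (a binary prefix-free code with these lengths exists)

Yes


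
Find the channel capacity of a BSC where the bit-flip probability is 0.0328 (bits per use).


H(p) = -p*log2(p) - (1-p)*log2(1-p) = -0.0328*log2(0.0328) - 0.9672*log2(0.9672) = 0.161709 + 0.046536 = 0.2082. C = 1 - H(p) = 1 - 0.2082 = 0.7918

0.7918 bits


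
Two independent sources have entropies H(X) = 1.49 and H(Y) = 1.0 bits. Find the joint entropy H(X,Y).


For independent variables, H(X,Y) = H(X) + H(Y) = 1.49 + 1.0 = 2.49

2.49 bits


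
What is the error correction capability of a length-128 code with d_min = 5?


Correction capability = floor((d-1)/2) = floor((5-1)/2) = 2

2 errors


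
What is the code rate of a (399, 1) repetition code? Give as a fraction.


Rate = k/n = 1/399

1/399


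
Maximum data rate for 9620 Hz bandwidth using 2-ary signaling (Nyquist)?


Rate = 2 * B * log2(M) = 2 * 9620 * 1.0 = 19240.0

19240.0 bps


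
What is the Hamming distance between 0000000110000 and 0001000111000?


Count differing positions: . . . ^ . . . . . ^ . . . = 2 differences

2


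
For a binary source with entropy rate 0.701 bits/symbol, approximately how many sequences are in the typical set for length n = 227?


log2|A_typical| = nH = 227 * 0.701 = 159.127, so |A_typical| ~ 2^159.127 = 7.980e+47

7.980e+47


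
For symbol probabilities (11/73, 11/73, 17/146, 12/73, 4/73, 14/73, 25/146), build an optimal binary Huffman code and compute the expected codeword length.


Huffman construction (repeatedly merge the two least-probable nodes; each merge adds 1 bit to every symbol beneath it): 4/73 + 17/146 = 25/146; 11/73 + 11/73 = 22/73; 12/73 + 25/146 = 49/146; 25/146 + 14/73 = 53/146; 22/73 + 49/146 = 93/146; 53/146 + 93/146 = 1. Resulting codeword lengths (in the order the probabilities were given): (3, 3, 3, 3, 3, 2, 3). L_avg = sum(p_i * l_i) = 11/73*3 + 11/73*3 + 17/146*3 + 12/73*3 + 4/73*3 + 14/73*2 + 25/146*3 = 205/73 = 2.8082

2.8082 bits


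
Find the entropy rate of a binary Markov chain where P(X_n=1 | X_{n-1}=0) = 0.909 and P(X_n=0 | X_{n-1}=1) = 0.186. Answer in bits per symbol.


Stationary distribution: pi_0 = p10/(p01+p10) = 0.1699, pi_1 = 0.8301. Entropy rate H' = pi_0*H(p01) + pi_1*H(p10) = 0.1699*0.4398 + 0.8301*0.693 = 0.65

0.65 bits/symbol


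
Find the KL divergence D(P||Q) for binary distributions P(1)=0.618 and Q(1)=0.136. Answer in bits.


KL = p*log2(p/q) + (1-p)*log2((1-p)/(1-q)) = 0.618*log2(0.618/0.136) + 0.382*log2(0.382/0.864) = 0.8999

0.8999 bits


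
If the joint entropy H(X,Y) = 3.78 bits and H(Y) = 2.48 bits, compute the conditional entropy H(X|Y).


H(X|Y) = H(X,Y) - H(Y) = 3.78 - 2.48 = 1.3

1.3 bits


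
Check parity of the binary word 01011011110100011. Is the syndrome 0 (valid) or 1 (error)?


Syndrome = XOR of all bits = 0 XOR 1 XOR 0 XOR 1 XOR 1 XOR 0 XOR 1 XOR 1 XOR 1 XOR 1 XOR 0 XOR 1 XOR 0 XOR 0 XOR 0 XOR 1 XOR 1 = 0

0


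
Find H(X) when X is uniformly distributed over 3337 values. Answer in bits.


H = log2(n) = log2(3337) = 11.7043

11.7043 bits


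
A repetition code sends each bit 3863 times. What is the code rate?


Rate = k/n = 1/3863

1/3863


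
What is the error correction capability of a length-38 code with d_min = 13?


Correction capability = floor((d-1)/2) = floor((13-1)/2) = 6

6 errors


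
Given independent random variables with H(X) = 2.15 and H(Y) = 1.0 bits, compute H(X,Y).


For independent variables, H(X,Y) = H(X) + H(Y) = 2.15 + 1.0 = 3.15

3.15 bits


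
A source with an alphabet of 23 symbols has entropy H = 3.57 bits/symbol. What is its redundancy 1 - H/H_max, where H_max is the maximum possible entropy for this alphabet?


H_max = log2(K) = log2(23) = 4.5236 bits/symbol. Redundancy = 1 - H/H_max = 1 - 3.57/4.5236 = 1 - 0.7892 = 0.2108

0.2108


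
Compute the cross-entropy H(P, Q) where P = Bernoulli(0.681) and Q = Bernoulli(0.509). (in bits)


H(P,Q) = -p*log2(q) - (1-p)*log2(1-q). -0.681*log2(0.509) = 0.663473; -0.319*log2(0.491) = 0.327359. H(P,Q) = 0.663473 + 0.327359 = 0.9908

0.9908 bits


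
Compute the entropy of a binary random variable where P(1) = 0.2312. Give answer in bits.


H = -p*log2(p) - (1-p)*log2(1-p). -0.2312*log2(0.2312) = 0.488476; -0.7688*log2(0.7688) = 0.291621. H = 0.488476 + 0.291621 = 0.7801

0.7801 bits


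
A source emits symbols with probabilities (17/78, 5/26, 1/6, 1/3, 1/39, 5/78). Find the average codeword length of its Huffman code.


Huffman construction (repeatedly merge the two least-probable nodes; each merge adds 1 bit to every symbol beneath it): 1/39 + 5/78 = 7/78; 7/78 + 1/6 = 10/39; 5/26 + 17/78 = 16/39; 10/39 + 1/3 = 23/39; 16/39 + 23/39 = 1. Resulting codeword lengths (in the order the probabilities were given): (2, 2, 3, 2, 4, 4). L_avg = sum(p_i * l_i) = 17/78*2 + 5/26*2 + 1/6*3 + 1/3*2 + 1/39*4 + 5/78*4 = 61/26 = 2.3462

2.3462 bits


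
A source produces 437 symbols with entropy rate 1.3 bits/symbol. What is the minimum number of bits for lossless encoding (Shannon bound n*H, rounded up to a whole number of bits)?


Minimum bits >= n * H = 437 * 1.3 = 568.1, rounded up to a whole number of bits = 569

569 bits


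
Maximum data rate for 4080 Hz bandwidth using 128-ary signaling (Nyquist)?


Rate = 2 * B * log2(M) = 2 * 4080 * 7.0 = 57120.0

57120.0 bps


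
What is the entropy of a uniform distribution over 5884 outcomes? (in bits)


H = log2(n) = log2(5884) = 12.5226

12.5226 bits


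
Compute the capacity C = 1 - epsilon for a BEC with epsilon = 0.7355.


C = 1 - epsilon = 1 - 0.7355 = 0.2645

0.2645 bits


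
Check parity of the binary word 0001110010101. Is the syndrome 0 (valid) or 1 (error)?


Syndrome = XOR of all bits = 0 XOR 0 XOR 0 XOR 1 XOR 1 XOR 1 XOR 0 XOR 0 XOR 1 XOR 0 XOR 1 XOR 0 XOR 1 = 0

0


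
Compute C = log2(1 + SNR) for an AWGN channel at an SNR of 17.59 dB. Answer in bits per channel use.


SNR_linear = 10^(17.59/10) = 57.4116; C = log2(1 + SNR_linear) = log2(1 + 57.4116) = 5.8682

5.8682 bits/channel use


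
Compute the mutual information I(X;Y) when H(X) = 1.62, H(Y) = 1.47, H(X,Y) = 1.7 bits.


I(X;Y) = H(X) + H(Y) - H(X,Y) = 1.62 + 1.47 - 1.7 = 1.39

1.39 bits


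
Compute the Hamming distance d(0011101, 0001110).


Count differing positions: . . ^ . . ^ ^ = 3 differences

3


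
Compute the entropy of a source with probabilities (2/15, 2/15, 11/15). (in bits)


H = -sum(p_i * log2(p_i)). Terms: -(2/15)*log2(2/15) = 0.387585; -(2/15)*log2(2/15) = 0.387585; -(11/15)*log2(11/15) = 0.328137. H = 0.387585 + 0.387585 + 0.328137 = 1.1033

1.1033 bits
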